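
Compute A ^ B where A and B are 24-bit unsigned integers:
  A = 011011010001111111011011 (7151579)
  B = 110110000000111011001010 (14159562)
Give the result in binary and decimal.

Apply ^ to each column (1 where bits differ):
  011011010001111111011011
^ 110110000000111011001010
--------------------------
  101101010001000100010001

Answer: 101101010001000100010001 (11866385)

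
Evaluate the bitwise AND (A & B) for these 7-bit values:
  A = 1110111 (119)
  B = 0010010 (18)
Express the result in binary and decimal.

Apply & to each column (1 only where both bits are 1):
  1110111
& 0010010
---------
  0010010

Answer: 0010010 (18)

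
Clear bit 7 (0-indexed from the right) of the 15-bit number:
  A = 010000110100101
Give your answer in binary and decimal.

Mask = ~(1 << 7) = 111111101111111
Bit 7 of A is 1, so AND-ing with the mask clears it to 0.
  010000110100101
& 111111101111111
-----------------
  010000100100101

Answer: 010000100100101 (8485)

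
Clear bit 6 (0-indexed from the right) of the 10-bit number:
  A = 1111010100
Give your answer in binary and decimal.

Mask = ~(1 << 6) = 1110111111
Bit 6 of A is 1, so AND-ing with the mask clears it to 0.
  1111010100
& 1110111111
------------
  1110010100

Answer: 1110010100 (916)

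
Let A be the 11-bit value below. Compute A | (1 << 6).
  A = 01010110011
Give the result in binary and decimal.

Mask = 1 << 6 = 00001000000
Bit 6 of A is 0, so OR-ing with the mask flips it to 1.
  01010110011
| 00001000000
-------------
  01011110011

Answer: 01011110011 (755)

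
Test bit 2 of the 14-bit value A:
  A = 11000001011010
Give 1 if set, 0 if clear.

Bit 2 is the 3rd from the right.
  11000001011010
             ^
That bit is 0.

Answer: 0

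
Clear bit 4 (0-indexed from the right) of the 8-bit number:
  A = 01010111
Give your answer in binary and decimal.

Mask = ~(1 << 4) = 11101111
Bit 4 of A is 1, so AND-ing with the mask clears it to 0.
  01010111
& 11101111
----------
  01000111

Answer: 01000111 (71)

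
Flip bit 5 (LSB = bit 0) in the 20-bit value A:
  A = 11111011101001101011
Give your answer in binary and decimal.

Mask = 1 << 5 = 00000000000000100000
Bit 5 of A is 1; XOR with the mask flips it to 0.
  11111011101001101011
^ 00000000000000100000
----------------------
  11111011101001001011

Answer: 11111011101001001011 (1030731)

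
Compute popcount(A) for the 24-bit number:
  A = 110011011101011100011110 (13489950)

110011011101011100011110
1-bits at positions (from bit 0 = LSB): 1, 2, 3, 4, 8, 9, 10, 12, 14, 15, 16, 18, 19, 22, 23
Count = 15

Answer: 15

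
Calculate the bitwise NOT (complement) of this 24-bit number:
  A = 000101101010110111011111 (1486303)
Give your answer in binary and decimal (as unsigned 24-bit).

Flip each bit (0->1, 1->0):
  000101101010110111011111
  111010010101001000100000

Answer: 111010010101001000100000 (15290912)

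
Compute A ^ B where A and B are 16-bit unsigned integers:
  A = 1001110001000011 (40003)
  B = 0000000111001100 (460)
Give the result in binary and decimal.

Apply ^ to each column (1 where bits differ):
  1001110001000011
^ 0000000111001100
------------------
  1001110110001111

Answer: 1001110110001111 (40335)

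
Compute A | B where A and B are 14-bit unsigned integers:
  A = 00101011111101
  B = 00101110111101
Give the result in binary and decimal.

Apply | to each column (1 where either bit is 1):
  00101011111101
| 00101110111101
----------------
  00101111111101

Answer: 00101111111101 (3069)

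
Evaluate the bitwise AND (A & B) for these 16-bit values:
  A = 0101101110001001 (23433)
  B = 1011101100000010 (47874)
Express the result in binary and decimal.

Apply & to each column (1 only where both bits are 1):
  0101101110001001
& 1011101100000010
------------------
  0001101100000000

Answer: 0001101100000000 (6912)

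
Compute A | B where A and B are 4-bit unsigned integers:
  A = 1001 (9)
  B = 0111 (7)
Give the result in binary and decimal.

Apply | to each column (1 where either bit is 1):
  1001
| 0111
------
  1111

Answer: 1111 (15)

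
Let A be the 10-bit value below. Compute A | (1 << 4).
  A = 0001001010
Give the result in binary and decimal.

Mask = 1 << 4 = 0000010000
Bit 4 of A is 0, so OR-ing with the mask flips it to 1.
  0001001010
| 0000010000
------------
  0001011010

Answer: 0001011010 (90)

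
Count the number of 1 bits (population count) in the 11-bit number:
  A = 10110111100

10110111100
1-bits at positions (from bit 0 = LSB): 2, 3, 4, 5, 7, 8, 10
Count = 7

Answer: 7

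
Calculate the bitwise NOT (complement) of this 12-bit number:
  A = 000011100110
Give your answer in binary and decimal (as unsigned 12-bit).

Flip each bit (0->1, 1->0):
  000011100110
  111100011001

Answer: 111100011001 (3865)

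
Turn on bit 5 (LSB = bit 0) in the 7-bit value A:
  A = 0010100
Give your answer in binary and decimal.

Mask = 1 << 5 = 0100000
Bit 5 of A is 0, so OR-ing with the mask flips it to 1.
  0010100
| 0100000
---------
  0110100

Answer: 0110100 (52)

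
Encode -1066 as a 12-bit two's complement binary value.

1. Binary of +1066:  010000101010
2. Invert bits:     101111010101
3. Add 1:           101111010110

Answer: 101111010110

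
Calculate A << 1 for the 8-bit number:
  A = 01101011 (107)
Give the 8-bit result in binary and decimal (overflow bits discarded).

Shift left by 1: drop the top 1 bit(s), append 1 zero(s) on the right.
  01101011  ->  discard [0], keep [1101011], append 0
= 11010110

Answer: 11010110 (214)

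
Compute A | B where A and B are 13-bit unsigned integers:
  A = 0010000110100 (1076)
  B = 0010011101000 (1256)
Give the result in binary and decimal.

Apply | to each column (1 where either bit is 1):
  0010000110100
| 0010011101000
---------------
  0010011111100

Answer: 0010011111100 (1276)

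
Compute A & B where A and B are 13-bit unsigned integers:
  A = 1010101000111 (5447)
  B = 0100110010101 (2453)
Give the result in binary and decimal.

Apply & to each column (1 only where both bits are 1):
  1010101000111
& 0100110010101
---------------
  0000100000101

Answer: 0000100000101 (261)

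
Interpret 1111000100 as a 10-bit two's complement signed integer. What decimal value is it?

MSB is 1, so the value is negative. Find the magnitude:
1. Invert bits:  0000111011
2. Add 1:        0000111100  = 60
3. Apply sign:   -60

Answer: -60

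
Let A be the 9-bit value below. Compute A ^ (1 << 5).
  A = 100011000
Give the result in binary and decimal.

Mask = 1 << 5 = 000100000
Bit 5 of A is 0; XOR with the mask flips it to 1.
  100011000
^ 000100000
-----------
  100111000

Answer: 100111000 (312)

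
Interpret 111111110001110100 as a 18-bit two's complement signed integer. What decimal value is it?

MSB is 1, so the value is negative. Find the magnitude:
1. Invert bits:  000000001110001011
2. Add 1:        000000001110001100  = 908
3. Apply sign:   -908

Answer: -908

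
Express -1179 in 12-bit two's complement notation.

1. Binary of +1179:  010010011011
2. Invert bits:     101101100100
3. Add 1:           101101100101

Answer: 101101100101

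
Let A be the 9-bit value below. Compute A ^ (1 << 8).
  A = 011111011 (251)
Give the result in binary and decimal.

Mask = 1 << 8 = 100000000
Bit 8 of A is 0; XOR with the mask flips it to 1.
  011111011
^ 100000000
-----------
  111111011

Answer: 111111011 (507)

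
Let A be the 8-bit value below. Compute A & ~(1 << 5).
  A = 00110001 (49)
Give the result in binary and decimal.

Mask = ~(1 << 5) = 11011111
Bit 5 of A is 1, so AND-ing with the mask clears it to 0.
  00110001
& 11011111
----------
  00010001

Answer: 00010001 (17)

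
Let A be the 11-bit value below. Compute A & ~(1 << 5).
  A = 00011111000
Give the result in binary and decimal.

Mask = ~(1 << 5) = 11111011111
Bit 5 of A is 1, so AND-ing with the mask clears it to 0.
  00011111000
& 11111011111
-------------
  00011011000

Answer: 00011011000 (216)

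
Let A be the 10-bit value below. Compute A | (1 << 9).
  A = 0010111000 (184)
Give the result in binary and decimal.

Mask = 1 << 9 = 1000000000
Bit 9 of A is 0, so OR-ing with the mask flips it to 1.
  0010111000
| 1000000000
------------
  1010111000

Answer: 1010111000 (696)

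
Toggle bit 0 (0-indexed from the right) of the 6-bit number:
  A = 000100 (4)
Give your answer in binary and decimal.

Mask = 1 << 0 = 000001
Bit 0 of A is 0; XOR with the mask flips it to 1.
  000100
^ 000001
--------
  000101

Answer: 000101 (5)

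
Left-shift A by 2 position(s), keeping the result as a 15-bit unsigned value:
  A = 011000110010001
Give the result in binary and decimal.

Shift left by 2: drop the top 2 bit(s), append 2 zero(s) on the right.
  011000110010001  ->  discard [01], keep [1000110010001], append 00
= 100011001000100

Answer: 100011001000100 (17988)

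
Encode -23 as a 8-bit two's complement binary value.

1. Binary of +23:  00010111
2. Invert bits:     11101000
3. Add 1:           11101001

Answer: 11101001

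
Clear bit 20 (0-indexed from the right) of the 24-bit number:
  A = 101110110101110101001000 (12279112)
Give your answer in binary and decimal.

Mask = ~(1 << 20) = 111011111111111111111111
Bit 20 of A is 1, so AND-ing with the mask clears it to 0.
  101110110101110101001000
& 111011111111111111111111
--------------------------
  101010110101110101001000

Answer: 101010110101110101001000 (11230536)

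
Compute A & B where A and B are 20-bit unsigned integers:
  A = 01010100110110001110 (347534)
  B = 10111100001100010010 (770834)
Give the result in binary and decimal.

Apply & to each column (1 only where both bits are 1):
  01010100110110001110
& 10111100001100010010
----------------------
  00010100000100000010

Answer: 00010100000100000010 (82178)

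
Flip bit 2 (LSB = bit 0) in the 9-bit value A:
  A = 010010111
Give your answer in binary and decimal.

Mask = 1 << 2 = 000000100
Bit 2 of A is 1; XOR with the mask flips it to 0.
  010010111
^ 000000100
-----------
  010010011

Answer: 010010011 (147)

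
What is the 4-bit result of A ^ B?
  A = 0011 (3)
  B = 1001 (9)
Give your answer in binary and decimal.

Apply ^ to each column (1 where bits differ):
  0011
^ 1001
------
  1010

Answer: 1010 (10)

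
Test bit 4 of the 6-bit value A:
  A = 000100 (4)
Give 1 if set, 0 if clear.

Bit 4 is the 5th from the right.
  000100
   ^
That bit is 0.

Answer: 0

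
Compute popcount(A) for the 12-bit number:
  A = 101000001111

101000001111
1-bits at positions (from bit 0 = LSB): 0, 1, 2, 3, 9, 11
Count = 6

Answer: 6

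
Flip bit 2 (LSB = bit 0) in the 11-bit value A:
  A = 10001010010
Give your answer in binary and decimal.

Mask = 1 << 2 = 00000000100
Bit 2 of A is 0; XOR with the mask flips it to 1.
  10001010010
^ 00000000100
-------------
  10001010110

Answer: 10001010110 (1110)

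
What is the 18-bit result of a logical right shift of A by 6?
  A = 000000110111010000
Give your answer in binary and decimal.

Logical shift right by 6: drop the bottom 6 bit(s), prepend 6 zero(s) on the left.
  000000110111010000  ->  keep [000000110111], discard [010000], prepend 000000
= 000000000000110111

Answer: 000000000000110111 (55)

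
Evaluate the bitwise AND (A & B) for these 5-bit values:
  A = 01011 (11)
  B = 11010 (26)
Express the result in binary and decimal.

Apply & to each column (1 only where both bits are 1):
  01011
& 11010
-------
  01010

Answer: 01010 (10)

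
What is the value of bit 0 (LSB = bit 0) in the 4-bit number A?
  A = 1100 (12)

Bit 0 is the 1st from the right.
  1100
     ^
That bit is 0.

Answer: 0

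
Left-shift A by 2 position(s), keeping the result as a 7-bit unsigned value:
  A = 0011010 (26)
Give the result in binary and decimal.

Shift left by 2: drop the top 2 bit(s), append 2 zero(s) on the right.
  0011010  ->  discard [00], keep [11010], append 00
= 1101000

Answer: 1101000 (104)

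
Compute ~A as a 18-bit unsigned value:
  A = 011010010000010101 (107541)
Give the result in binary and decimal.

Flip each bit (0->1, 1->0):
  011010010000010101
  100101101111101010

Answer: 100101101111101010 (154602)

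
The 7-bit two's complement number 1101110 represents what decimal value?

MSB is 1, so the value is negative. Find the magnitude:
1. Invert bits:  0010001
2. Add 1:        0010010  = 18
3. Apply sign:   -18

Answer: -18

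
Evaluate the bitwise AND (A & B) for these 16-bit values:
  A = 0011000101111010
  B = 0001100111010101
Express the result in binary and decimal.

Apply & to each column (1 only where both bits are 1):
  0011000101111010
& 0001100111010101
------------------
  0001000101010000

Answer: 0001000101010000 (4432)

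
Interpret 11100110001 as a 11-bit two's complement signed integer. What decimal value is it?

MSB is 1, so the value is negative. Find the magnitude:
1. Invert bits:  00011001110
2. Add 1:        00011001111  = 207
3. Apply sign:   -207

Answer: -207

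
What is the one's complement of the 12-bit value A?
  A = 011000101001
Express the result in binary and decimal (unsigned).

Flip each bit (0->1, 1->0):
  011000101001
  100111010110

Answer: 100111010110 (2518)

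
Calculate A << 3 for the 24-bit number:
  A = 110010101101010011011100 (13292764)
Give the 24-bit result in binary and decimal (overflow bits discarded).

Shift left by 3: drop the top 3 bit(s), append 3 zero(s) on the right.
  110010101101010011011100  ->  discard [110], keep [010101101010011011100], append 000
= 010101101010011011100000

Answer: 010101101010011011100000 (5678816)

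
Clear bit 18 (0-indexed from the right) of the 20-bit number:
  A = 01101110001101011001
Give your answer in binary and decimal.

Mask = ~(1 << 18) = 10111111111111111111
Bit 18 of A is 1, so AND-ing with the mask clears it to 0.
  01101110001101011001
& 10111111111111111111
----------------------
  00101110001101011001

Answer: 00101110001101011001 (189273)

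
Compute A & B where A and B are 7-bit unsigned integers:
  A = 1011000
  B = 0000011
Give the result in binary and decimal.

Apply & to each column (1 only where both bits are 1):
  1011000
& 0000011
---------
  0000000

Answer: 0000000 (0)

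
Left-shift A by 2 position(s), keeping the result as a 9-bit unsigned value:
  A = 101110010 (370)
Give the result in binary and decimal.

Shift left by 2: drop the top 2 bit(s), append 2 zero(s) on the right.
  101110010  ->  discard [10], keep [1110010], append 00
= 111001000

Answer: 111001000 (456)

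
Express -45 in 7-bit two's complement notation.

1. Binary of +45:  0101101
2. Invert bits:     1010010
3. Add 1:           1010011

Answer: 1010011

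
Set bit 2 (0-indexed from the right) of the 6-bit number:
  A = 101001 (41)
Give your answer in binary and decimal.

Mask = 1 << 2 = 000100
Bit 2 of A is 0, so OR-ing with the mask flips it to 1.
  101001
| 000100
--------
  101101

Answer: 101101 (45)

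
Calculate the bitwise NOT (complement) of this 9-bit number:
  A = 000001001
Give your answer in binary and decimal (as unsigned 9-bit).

Flip each bit (0->1, 1->0):
  000001001
  111110110

Answer: 111110110 (502)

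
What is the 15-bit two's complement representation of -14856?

1. Binary of +14856:  011101000001000
2. Invert bits:     100010111110111
3. Add 1:           100010111111000

Answer: 100010111111000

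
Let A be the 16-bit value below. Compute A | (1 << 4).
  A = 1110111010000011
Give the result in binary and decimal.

Mask = 1 << 4 = 0000000000010000
Bit 4 of A is 0, so OR-ing with the mask flips it to 1.
  1110111010000011
| 0000000000010000
------------------
  1110111010010011

Answer: 1110111010010011 (61075)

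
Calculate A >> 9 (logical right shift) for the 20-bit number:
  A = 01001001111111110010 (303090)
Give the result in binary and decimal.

Logical shift right by 9: drop the bottom 9 bit(s), prepend 9 zero(s) on the left.
  01001001111111110010  ->  keep [01001001111], discard [111110010], prepend 000000000
= 00000000001001001111

Answer: 00000000001001001111 (591)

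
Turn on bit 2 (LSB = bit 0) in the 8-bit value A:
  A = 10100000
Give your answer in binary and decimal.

Mask = 1 << 2 = 00000100
Bit 2 of A is 0, so OR-ing with the mask flips it to 1.
  10100000
| 00000100
----------
  10100100

Answer: 10100100 (164)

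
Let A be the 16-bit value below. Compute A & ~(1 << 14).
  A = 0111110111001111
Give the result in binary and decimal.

Mask = ~(1 << 14) = 1011111111111111
Bit 14 of A is 1, so AND-ing with the mask clears it to 0.
  0111110111001111
& 1011111111111111
------------------
  0011110111001111

Answer: 0011110111001111 (15823)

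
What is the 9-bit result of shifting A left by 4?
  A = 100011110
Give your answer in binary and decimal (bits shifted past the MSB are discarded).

Shift left by 4: drop the top 4 bit(s), append 4 zero(s) on the right.
  100011110  ->  discard [1000], keep [11110], append 0000
= 111100000

Answer: 111100000 (480)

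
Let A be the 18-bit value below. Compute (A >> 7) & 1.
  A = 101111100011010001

Bit 7 is the 8th from the right.
  101111100011010001
            ^
That bit is 1.

Answer: 1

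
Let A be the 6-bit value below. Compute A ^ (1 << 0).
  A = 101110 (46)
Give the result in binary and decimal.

Mask = 1 << 0 = 000001
Bit 0 of A is 0; XOR with the mask flips it to 1.
  101110
^ 000001
--------
  101111

Answer: 101111 (47)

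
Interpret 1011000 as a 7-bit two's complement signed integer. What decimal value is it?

MSB is 1, so the value is negative. Find the magnitude:
1. Invert bits:  0100111
2. Add 1:        0101000  = 40
3. Apply sign:   -40

Answer: -40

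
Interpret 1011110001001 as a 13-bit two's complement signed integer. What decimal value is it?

MSB is 1, so the value is negative. Find the magnitude:
1. Invert bits:  0100001110110
2. Add 1:        0100001110111  = 2167
3. Apply sign:   -2167

Answer: -2167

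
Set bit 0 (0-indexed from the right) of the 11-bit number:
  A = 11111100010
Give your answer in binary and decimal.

Mask = 1 << 0 = 00000000001
Bit 0 of A is 0, so OR-ing with the mask flips it to 1.
  11111100010
| 00000000001
-------------
  11111100011

Answer: 11111100011 (2019)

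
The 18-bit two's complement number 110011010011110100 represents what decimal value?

MSB is 1, so the value is negative. Find the magnitude:
1. Invert bits:  001100101100001011
2. Add 1:        001100101100001100  = 51980
3. Apply sign:   -51980

Answer: -51980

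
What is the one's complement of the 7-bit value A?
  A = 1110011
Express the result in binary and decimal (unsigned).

Flip each bit (0->1, 1->0):
  1110011
  0001100

Answer: 0001100 (12)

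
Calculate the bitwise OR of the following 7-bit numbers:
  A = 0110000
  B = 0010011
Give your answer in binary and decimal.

Apply | to each column (1 where either bit is 1):
  0110000
| 0010011
---------
  0110011

Answer: 0110011 (51)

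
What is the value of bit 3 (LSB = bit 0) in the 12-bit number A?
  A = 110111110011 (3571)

Bit 3 is the 4th from the right.
  110111110011
          ^
That bit is 0.

Answer: 0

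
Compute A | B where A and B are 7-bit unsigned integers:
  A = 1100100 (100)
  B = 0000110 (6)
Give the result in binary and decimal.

Apply | to each column (1 where either bit is 1):
  1100100
| 0000110
---------
  1100110

Answer: 1100110 (102)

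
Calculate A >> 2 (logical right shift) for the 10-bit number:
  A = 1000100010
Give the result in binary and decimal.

Logical shift right by 2: drop the bottom 2 bit(s), prepend 2 zero(s) on the left.
  1000100010  ->  keep [10001000], discard [10], prepend 00
= 0010001000

Answer: 0010001000 (136)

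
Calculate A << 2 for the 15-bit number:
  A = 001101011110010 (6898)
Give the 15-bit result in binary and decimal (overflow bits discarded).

Shift left by 2: drop the top 2 bit(s), append 2 zero(s) on the right.
  001101011110010  ->  discard [00], keep [1101011110010], append 00
= 110101111001000

Answer: 110101111001000 (27592)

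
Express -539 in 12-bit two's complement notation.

1. Binary of +539:  001000011011
2. Invert bits:     110111100100
3. Add 1:           110111100101

Answer: 110111100101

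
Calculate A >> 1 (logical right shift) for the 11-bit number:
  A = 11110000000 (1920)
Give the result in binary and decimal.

Logical shift right by 1: drop the bottom 1 bit(s), prepend 1 zero(s) on the left.
  11110000000  ->  keep [1111000000], discard [0], prepend 0
= 01111000000

Answer: 01111000000 (960)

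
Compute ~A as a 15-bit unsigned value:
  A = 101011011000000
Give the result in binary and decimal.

Flip each bit (0->1, 1->0):
  101011011000000
  010100100111111

Answer: 010100100111111 (10559)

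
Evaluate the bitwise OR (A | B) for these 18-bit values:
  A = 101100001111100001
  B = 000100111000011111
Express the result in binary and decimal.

Apply | to each column (1 where either bit is 1):
  101100001111100001
| 000100111000011111
--------------------
  101100111111111111

Answer: 101100111111111111 (184319)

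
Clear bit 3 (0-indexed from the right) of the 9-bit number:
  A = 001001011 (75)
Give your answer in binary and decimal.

Mask = ~(1 << 3) = 111110111
Bit 3 of A is 1, so AND-ing with the mask clears it to 0.
  001001011
& 111110111
-----------
  001000011

Answer: 001000011 (67)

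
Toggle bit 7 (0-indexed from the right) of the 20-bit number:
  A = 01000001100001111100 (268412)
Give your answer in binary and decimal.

Mask = 1 << 7 = 00000000000010000000
Bit 7 of A is 0; XOR with the mask flips it to 1.
  01000001100001111100
^ 00000000000010000000
----------------------
  01000001100011111100

Answer: 01000001100011111100 (268540)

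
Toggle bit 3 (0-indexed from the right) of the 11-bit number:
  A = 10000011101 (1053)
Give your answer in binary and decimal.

Mask = 1 << 3 = 00000001000
Bit 3 of A is 1; XOR with the mask flips it to 0.
  10000011101
^ 00000001000
-------------
  10000010101

Answer: 10000010101 (1045)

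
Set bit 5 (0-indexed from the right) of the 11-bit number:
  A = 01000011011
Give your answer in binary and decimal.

Mask = 1 << 5 = 00000100000
Bit 5 of A is 0, so OR-ing with the mask flips it to 1.
  01000011011
| 00000100000
-------------
  01000111011

Answer: 01000111011 (571)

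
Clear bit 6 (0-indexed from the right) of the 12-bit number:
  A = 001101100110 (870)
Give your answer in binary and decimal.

Mask = ~(1 << 6) = 111110111111
Bit 6 of A is 1, so AND-ing with the mask clears it to 0.
  001101100110
& 111110111111
--------------
  001100100110

Answer: 001100100110 (806)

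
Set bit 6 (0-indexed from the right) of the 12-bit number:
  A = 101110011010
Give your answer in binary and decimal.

Mask = 1 << 6 = 000001000000
Bit 6 of A is 0, so OR-ing with the mask flips it to 1.
  101110011010
| 000001000000
--------------
  101111011010

Answer: 101111011010 (3034)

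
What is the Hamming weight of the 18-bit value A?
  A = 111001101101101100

111001101101101100
1-bits at positions (from bit 0 = LSB): 2, 3, 5, 6, 8, 9, 11, 12, 15, 16, 17
Count = 11

Answer: 11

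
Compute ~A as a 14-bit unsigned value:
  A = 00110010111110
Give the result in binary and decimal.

Flip each bit (0->1, 1->0):
  00110010111110
  11001101000001

Answer: 11001101000001 (13121)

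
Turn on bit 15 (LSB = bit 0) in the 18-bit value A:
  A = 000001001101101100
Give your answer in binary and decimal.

Mask = 1 << 15 = 001000000000000000
Bit 15 of A is 0, so OR-ing with the mask flips it to 1.
  000001001101101100
| 001000000000000000
--------------------
  001001001101101100

Answer: 001001001101101100 (37740)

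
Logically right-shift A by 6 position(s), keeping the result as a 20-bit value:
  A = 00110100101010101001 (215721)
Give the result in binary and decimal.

Logical shift right by 6: drop the bottom 6 bit(s), prepend 6 zero(s) on the left.
  00110100101010101001  ->  keep [00110100101010], discard [101001], prepend 000000
= 00000000110100101010

Answer: 00000000110100101010 (3370)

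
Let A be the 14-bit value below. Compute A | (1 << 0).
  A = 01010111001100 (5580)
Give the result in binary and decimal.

Mask = 1 << 0 = 00000000000001
Bit 0 of A is 0, so OR-ing with the mask flips it to 1.
  01010111001100
| 00000000000001
----------------
  01010111001101

Answer: 01010111001101 (5581)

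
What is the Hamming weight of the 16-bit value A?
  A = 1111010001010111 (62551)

1111010001010111
1-bits at positions (from bit 0 = LSB): 0, 1, 2, 4, 6, 10, 12, 13, 14, 15
Count = 10

Answer: 10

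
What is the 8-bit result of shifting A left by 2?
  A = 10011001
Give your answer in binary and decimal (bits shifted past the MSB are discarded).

Shift left by 2: drop the top 2 bit(s), append 2 zero(s) on the right.
  10011001  ->  discard [10], keep [011001], append 00
= 01100100

Answer: 01100100 (100)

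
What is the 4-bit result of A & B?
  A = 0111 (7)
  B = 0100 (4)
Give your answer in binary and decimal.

Apply & to each column (1 only where both bits are 1):
  0111
& 0100
------
  0100

Answer: 0100 (4)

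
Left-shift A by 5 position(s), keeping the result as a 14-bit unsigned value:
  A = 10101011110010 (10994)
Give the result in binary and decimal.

Shift left by 5: drop the top 5 bit(s), append 5 zero(s) on the right.
  10101011110010  ->  discard [10101], keep [011110010], append 00000
= 01111001000000

Answer: 01111001000000 (7744)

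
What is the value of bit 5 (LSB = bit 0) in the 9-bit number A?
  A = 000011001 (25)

Bit 5 is the 6th from the right.
  000011001
     ^
That bit is 0.

Answer: 0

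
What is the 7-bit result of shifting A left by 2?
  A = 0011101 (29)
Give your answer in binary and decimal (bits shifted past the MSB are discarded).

Shift left by 2: drop the top 2 bit(s), append 2 zero(s) on the right.
  0011101  ->  discard [00], keep [11101], append 00
= 1110100

Answer: 1110100 (116)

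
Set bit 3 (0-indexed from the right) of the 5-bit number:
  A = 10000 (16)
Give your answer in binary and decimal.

Mask = 1 << 3 = 01000
Bit 3 of A is 0, so OR-ing with the mask flips it to 1.
  10000
| 01000
-------
  11000

Answer: 11000 (24)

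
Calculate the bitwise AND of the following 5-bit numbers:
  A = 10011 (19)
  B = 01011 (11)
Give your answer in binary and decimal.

Apply & to each column (1 only where both bits are 1):
  10011
& 01011
-------
  00011

Answer: 00011 (3)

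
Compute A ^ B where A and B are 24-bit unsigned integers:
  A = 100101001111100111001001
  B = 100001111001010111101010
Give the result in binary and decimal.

Apply ^ to each column (1 where bits differ):
  100101001111100111001001
^ 100001111001010111101010
--------------------------
  000100110110110000100011

Answer: 000100110110110000100011 (1272867)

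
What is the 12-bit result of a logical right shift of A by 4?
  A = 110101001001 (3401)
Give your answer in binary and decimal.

Logical shift right by 4: drop the bottom 4 bit(s), prepend 4 zero(s) on the left.
  110101001001  ->  keep [11010100], discard [1001], prepend 0000
= 000011010100

Answer: 000011010100 (212)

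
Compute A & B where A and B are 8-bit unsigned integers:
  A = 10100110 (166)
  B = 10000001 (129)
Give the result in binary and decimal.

Apply & to each column (1 only where both bits are 1):
  10100110
& 10000001
----------
  10000000

Answer: 10000000 (128)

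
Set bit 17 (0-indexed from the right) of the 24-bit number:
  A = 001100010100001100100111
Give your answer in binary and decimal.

Mask = 1 << 17 = 000000100000000000000000
Bit 17 of A is 0, so OR-ing with the mask flips it to 1.
  001100010100001100100111
| 000000100000000000000000
--------------------------
  001100110100001100100111

Answer: 001100110100001100100111 (3359527)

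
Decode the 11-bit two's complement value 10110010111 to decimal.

MSB is 1, so the value is negative. Find the magnitude:
1. Invert bits:  01001101000
2. Add 1:        01001101001  = 617
3. Apply sign:   -617

Answer: -617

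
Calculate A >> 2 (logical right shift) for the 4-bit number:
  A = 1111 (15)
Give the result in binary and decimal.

Logical shift right by 2: drop the bottom 2 bit(s), prepend 2 zero(s) on the left.
  1111  ->  keep [11], discard [11], prepend 00
= 0011

Answer: 0011 (3)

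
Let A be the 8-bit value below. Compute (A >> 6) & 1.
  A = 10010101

Bit 6 is the 7th from the right.
  10010101
   ^
That bit is 0.

Answer: 0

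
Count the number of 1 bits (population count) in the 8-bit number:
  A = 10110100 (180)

10110100
1-bits at positions (from bit 0 = LSB): 2, 4, 5, 7
Count = 4

Answer: 4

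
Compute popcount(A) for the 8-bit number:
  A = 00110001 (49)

00110001
1-bits at positions (from bit 0 = LSB): 0, 4, 5
Count = 3

Answer: 3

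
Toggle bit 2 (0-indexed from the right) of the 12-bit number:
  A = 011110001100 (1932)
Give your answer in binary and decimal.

Mask = 1 << 2 = 000000000100
Bit 2 of A is 1; XOR with the mask flips it to 0.
  011110001100
^ 000000000100
--------------
  011110001000

Answer: 011110001000 (1928)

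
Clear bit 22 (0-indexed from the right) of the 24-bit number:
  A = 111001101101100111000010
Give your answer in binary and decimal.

Mask = ~(1 << 22) = 101111111111111111111111
Bit 22 of A is 1, so AND-ing with the mask clears it to 0.
  111001101101100111000010
& 101111111111111111111111
--------------------------
  101001101101100111000010

Answer: 101001101101100111000010 (10934722)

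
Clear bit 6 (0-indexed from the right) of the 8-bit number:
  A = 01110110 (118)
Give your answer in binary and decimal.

Mask = ~(1 << 6) = 10111111
Bit 6 of A is 1, so AND-ing with the mask clears it to 0.
  01110110
& 10111111
----------
  00110110

Answer: 00110110 (54)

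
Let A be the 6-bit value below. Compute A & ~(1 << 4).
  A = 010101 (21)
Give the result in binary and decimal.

Mask = ~(1 << 4) = 101111
Bit 4 of A is 1, so AND-ing with the mask clears it to 0.
  010101
& 101111
--------
  000101

Answer: 000101 (5)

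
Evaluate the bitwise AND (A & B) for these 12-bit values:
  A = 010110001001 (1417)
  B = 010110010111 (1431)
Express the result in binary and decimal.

Apply & to each column (1 only where both bits are 1):
  010110001001
& 010110010111
--------------
  010110000001

Answer: 010110000001 (1409)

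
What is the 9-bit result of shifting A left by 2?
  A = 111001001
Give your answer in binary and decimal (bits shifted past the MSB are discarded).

Shift left by 2: drop the top 2 bit(s), append 2 zero(s) on the right.
  111001001  ->  discard [11], keep [1001001], append 00
= 100100100

Answer: 100100100 (292)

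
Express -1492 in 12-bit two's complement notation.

1. Binary of +1492:  010111010100
2. Invert bits:     101000101011
3. Add 1:           101000101100

Answer: 101000101100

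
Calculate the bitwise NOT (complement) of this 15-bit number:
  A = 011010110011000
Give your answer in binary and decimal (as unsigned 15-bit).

Flip each bit (0->1, 1->0):
  011010110011000
  100101001100111

Answer: 100101001100111 (19047)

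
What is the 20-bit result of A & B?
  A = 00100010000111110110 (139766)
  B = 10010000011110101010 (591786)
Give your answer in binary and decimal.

Apply & to each column (1 only where both bits are 1):
  00100010000111110110
& 10010000011110101010
----------------------
  00000000000110100010

Answer: 00000000000110100010 (418)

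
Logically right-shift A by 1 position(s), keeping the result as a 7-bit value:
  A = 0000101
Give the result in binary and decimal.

Logical shift right by 1: drop the bottom 1 bit(s), prepend 1 zero(s) on the left.
  0000101  ->  keep [000010], discard [1], prepend 0
= 0000010

Answer: 0000010 (2)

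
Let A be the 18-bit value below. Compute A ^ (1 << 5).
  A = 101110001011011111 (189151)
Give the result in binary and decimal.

Mask = 1 << 5 = 000000000000100000
Bit 5 of A is 0; XOR with the mask flips it to 1.
  101110001011011111
^ 000000000000100000
--------------------
  101110001011111111

Answer: 101110001011111111 (189183)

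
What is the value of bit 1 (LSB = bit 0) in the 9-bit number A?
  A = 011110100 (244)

Bit 1 is the 2nd from the right.
  011110100
         ^
That bit is 0.

Answer: 0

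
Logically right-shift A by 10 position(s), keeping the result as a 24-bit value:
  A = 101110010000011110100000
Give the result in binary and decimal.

Logical shift right by 10: drop the bottom 10 bit(s), prepend 10 zero(s) on the left.
  101110010000011110100000  ->  keep [10111001000001], discard [1110100000], prepend 0000000000
= 000000000010111001000001

Answer: 000000000010111001000001 (11841)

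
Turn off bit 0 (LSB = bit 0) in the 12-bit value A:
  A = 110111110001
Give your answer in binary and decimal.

Mask = ~(1 << 0) = 111111111110
Bit 0 of A is 1, so AND-ing with the mask clears it to 0.
  110111110001
& 111111111110
--------------
  110111110000

Answer: 110111110000 (3568)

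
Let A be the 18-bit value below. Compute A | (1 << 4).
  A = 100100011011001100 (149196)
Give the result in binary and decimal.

Mask = 1 << 4 = 000000000000010000
Bit 4 of A is 0, so OR-ing with the mask flips it to 1.
  100100011011001100
| 000000000000010000
--------------------
  100100011011011100

Answer: 100100011011011100 (149212)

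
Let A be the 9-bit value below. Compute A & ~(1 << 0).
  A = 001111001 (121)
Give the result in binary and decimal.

Mask = ~(1 << 0) = 111111110
Bit 0 of A is 1, so AND-ing with the mask clears it to 0.
  001111001
& 111111110
-----------
  001111000

Answer: 001111000 (120)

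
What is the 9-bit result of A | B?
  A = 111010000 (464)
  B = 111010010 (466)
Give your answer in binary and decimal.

Apply | to each column (1 where either bit is 1):
  111010000
| 111010010
-----------
  111010010

Answer: 111010010 (466)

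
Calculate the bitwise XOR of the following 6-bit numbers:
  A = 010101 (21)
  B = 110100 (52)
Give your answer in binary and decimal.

Apply ^ to each column (1 where bits differ):
  010101
^ 110100
--------
  100001

Answer: 100001 (33)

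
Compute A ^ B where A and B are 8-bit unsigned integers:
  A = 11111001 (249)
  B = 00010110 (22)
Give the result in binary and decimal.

Apply ^ to each column (1 where bits differ):
  11111001
^ 00010110
----------
  11101111

Answer: 11101111 (239)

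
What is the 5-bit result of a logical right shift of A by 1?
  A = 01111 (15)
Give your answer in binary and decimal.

Logical shift right by 1: drop the bottom 1 bit(s), prepend 1 zero(s) on the left.
  01111  ->  keep [0111], discard [1], prepend 0
= 00111

Answer: 00111 (7)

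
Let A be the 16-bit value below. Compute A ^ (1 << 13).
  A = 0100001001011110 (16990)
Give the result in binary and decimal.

Mask = 1 << 13 = 0010000000000000
Bit 13 of A is 0; XOR with the mask flips it to 1.
  0100001001011110
^ 0010000000000000
------------------
  0110001001011110

Answer: 0110001001011110 (25182)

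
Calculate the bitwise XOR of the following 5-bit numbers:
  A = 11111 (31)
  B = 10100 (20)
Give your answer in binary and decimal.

Apply ^ to each column (1 where bits differ):
  11111
^ 10100
-------
  01011

Answer: 01011 (11)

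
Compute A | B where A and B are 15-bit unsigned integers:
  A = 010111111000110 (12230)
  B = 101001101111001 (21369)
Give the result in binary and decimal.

Apply | to each column (1 where either bit is 1):
  010111111000110
| 101001101111001
-----------------
  111111111111111

Answer: 111111111111111 (32767)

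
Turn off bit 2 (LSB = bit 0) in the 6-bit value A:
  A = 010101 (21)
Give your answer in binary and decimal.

Mask = ~(1 << 2) = 111011
Bit 2 of A is 1, so AND-ing with the mask clears it to 0.
  010101
& 111011
--------
  010001

Answer: 010001 (17)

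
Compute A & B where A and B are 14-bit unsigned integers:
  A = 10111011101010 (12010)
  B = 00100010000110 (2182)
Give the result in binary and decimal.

Apply & to each column (1 only where both bits are 1):
  10111011101010
& 00100010000110
----------------
  00100010000010

Answer: 00100010000010 (2178)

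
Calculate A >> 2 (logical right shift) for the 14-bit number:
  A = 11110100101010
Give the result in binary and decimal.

Logical shift right by 2: drop the bottom 2 bit(s), prepend 2 zero(s) on the left.
  11110100101010  ->  keep [111101001010], discard [10], prepend 00
= 00111101001010

Answer: 00111101001010 (3914)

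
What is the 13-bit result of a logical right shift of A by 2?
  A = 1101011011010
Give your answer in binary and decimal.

Logical shift right by 2: drop the bottom 2 bit(s), prepend 2 zero(s) on the left.
  1101011011010  ->  keep [11010110110], discard [10], prepend 00
= 0011010110110

Answer: 0011010110110 (1718)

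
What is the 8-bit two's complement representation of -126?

1. Binary of +126:  01111110
2. Invert bits:     10000001
3. Add 1:           10000010

Answer: 10000010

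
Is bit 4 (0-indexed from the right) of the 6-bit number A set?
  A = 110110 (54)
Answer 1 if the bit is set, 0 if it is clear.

Bit 4 is the 5th from the right.
  110110
   ^
That bit is 1.

Answer: 1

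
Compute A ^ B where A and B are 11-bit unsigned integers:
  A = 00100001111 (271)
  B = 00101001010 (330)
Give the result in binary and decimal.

Apply ^ to each column (1 where bits differ):
  00100001111
^ 00101001010
-------------
  00001000101

Answer: 00001000101 (69)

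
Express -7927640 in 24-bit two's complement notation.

1. Binary of +7927640:  011110001111011101011000
2. Invert bits:     100001110000100010100111
3. Add 1:           100001110000100010101000

Answer: 100001110000100010101000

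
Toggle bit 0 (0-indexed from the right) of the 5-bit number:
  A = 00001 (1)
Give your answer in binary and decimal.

Mask = 1 << 0 = 00001
Bit 0 of A is 1; XOR with the mask flips it to 0.
  00001
^ 00001
-------
  00000

Answer: 00000 (0)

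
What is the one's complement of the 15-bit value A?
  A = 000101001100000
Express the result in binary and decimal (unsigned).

Flip each bit (0->1, 1->0):
  000101001100000
  111010110011111

Answer: 111010110011111 (30111)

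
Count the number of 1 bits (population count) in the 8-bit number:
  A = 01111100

01111100
1-bits at positions (from bit 0 = LSB): 2, 3, 4, 5, 6
Count = 5

Answer: 5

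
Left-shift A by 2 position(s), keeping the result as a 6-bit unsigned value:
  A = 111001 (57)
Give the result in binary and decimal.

Shift left by 2: drop the top 2 bit(s), append 2 zero(s) on the right.
  111001  ->  discard [11], keep [1001], append 00
= 100100

Answer: 100100 (36)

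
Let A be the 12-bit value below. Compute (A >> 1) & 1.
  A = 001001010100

Bit 1 is the 2nd from the right.
  001001010100
            ^
That bit is 0.

Answer: 0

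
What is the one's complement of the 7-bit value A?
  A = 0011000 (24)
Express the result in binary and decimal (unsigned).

Flip each bit (0->1, 1->0):
  0011000
  1100111

Answer: 1100111 (103)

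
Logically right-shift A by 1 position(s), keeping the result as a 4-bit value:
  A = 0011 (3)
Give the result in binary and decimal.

Logical shift right by 1: drop the bottom 1 bit(s), prepend 1 zero(s) on the left.
  0011  ->  keep [001], discard [1], prepend 0
= 0001

Answer: 0001 (1)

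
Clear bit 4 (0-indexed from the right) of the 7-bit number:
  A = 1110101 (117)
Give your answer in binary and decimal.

Mask = ~(1 << 4) = 1101111
Bit 4 of A is 1, so AND-ing with the mask clears it to 0.
  1110101
& 1101111
---------
  1100101

Answer: 1100101 (101)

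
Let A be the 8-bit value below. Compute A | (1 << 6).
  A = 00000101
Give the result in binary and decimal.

Mask = 1 << 6 = 01000000
Bit 6 of A is 0, so OR-ing with the mask flips it to 1.
  00000101
| 01000000
----------
  01000101

Answer: 01000101 (69)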